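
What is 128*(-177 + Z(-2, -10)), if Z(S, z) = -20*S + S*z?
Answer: -14976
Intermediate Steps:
128*(-177 + Z(-2, -10)) = 128*(-177 - 2*(-20 - 10)) = 128*(-177 - 2*(-30)) = 128*(-177 + 60) = 128*(-117) = -14976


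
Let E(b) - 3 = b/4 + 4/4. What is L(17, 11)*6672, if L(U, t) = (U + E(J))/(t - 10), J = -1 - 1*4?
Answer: 131772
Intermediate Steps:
J = -5 (J = -1 - 4 = -5)
E(b) = 4 + b/4 (E(b) = 3 + (b/4 + 4/4) = 3 + (b*(¼) + 4*(¼)) = 3 + (b/4 + 1) = 3 + (1 + b/4) = 4 + b/4)
L(U, t) = (11/4 + U)/(-10 + t) (L(U, t) = (U + (4 + (¼)*(-5)))/(t - 10) = (U + (4 - 5/4))/(-10 + t) = (U + 11/4)/(-10 + t) = (11/4 + U)/(-10 + t))
L(17, 11)*6672 = ((11/4 + 17)/(-10 + 11))*6672 = ((79/4)/1)*6672 = (1*(79/4))*6672 = (79/4)*6672 = 131772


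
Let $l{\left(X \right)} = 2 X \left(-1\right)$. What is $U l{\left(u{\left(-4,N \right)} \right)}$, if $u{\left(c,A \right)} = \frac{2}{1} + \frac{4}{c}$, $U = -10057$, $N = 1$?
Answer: $20114$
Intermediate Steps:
$u{\left(c,A \right)} = 2 + \frac{4}{c}$ ($u{\left(c,A \right)} = 2 \cdot 1 + \frac{4}{c} = 2 + \frac{4}{c}$)
$l{\left(X \right)} = - 2 X$
$U l{\left(u{\left(-4,N \right)} \right)} = - 10057 \left(- 2 \left(2 + \frac{4}{-4}\right)\right) = - 10057 \left(- 2 \left(2 + 4 \left(- \frac{1}{4}\right)\right)\right) = - 10057 \left(- 2 \left(2 - 1\right)\right) = - 10057 \left(\left(-2\right) 1\right) = \left(-10057\right) \left(-2\right) = 20114$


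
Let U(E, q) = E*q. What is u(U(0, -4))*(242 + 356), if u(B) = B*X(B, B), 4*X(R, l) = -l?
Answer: 0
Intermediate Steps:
X(R, l) = -l/4 (X(R, l) = (-l)/4 = -l/4)
u(B) = -B²/4 (u(B) = B*(-B/4) = -B²/4)
u(U(0, -4))*(242 + 356) = (-(0*(-4))²/4)*(242 + 356) = -¼*0²*598 = -¼*0*598 = 0*598 = 0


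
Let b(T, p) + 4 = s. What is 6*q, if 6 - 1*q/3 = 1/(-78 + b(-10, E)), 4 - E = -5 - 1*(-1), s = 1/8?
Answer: 70884/655 ≈ 108.22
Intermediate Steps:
s = ⅛ ≈ 0.12500
E = 8 (E = 4 - (-5 - 1*(-1)) = 4 - (-5 + 1) = 4 - 1*(-4) = 4 + 4 = 8)
b(T, p) = -31/8 (b(T, p) = -4 + ⅛ = -31/8)
q = 11814/655 (q = 18 - 3/(-78 - 31/8) = 18 - 3/(-655/8) = 18 - 3*(-8/655) = 18 + 24/655 = 11814/655 ≈ 18.037)
6*q = 6*(11814/655) = 70884/655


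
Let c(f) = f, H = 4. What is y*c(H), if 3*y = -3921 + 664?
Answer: -13028/3 ≈ -4342.7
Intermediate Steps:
y = -3257/3 (y = (-3921 + 664)/3 = (1/3)*(-3257) = -3257/3 ≈ -1085.7)
y*c(H) = -3257/3*4 = -13028/3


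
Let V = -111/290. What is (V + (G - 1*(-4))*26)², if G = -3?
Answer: 55190041/84100 ≈ 656.24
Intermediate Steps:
V = -111/290 (V = -111*1/290 = -111/290 ≈ -0.38276)
(V + (G - 1*(-4))*26)² = (-111/290 + (-3 - 1*(-4))*26)² = (-111/290 + (-3 + 4)*26)² = (-111/290 + 1*26)² = (-111/290 + 26)² = (7429/290)² = 55190041/84100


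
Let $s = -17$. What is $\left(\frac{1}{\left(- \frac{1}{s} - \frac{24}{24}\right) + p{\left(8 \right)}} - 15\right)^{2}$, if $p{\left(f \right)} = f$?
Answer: $\frac{3179089}{14400} \approx 220.77$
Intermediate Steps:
$\left(\frac{1}{\left(- \frac{1}{s} - \frac{24}{24}\right) + p{\left(8 \right)}} - 15\right)^{2} = \left(\frac{1}{\left(- \frac{1}{-17} - \frac{24}{24}\right) + 8} - 15\right)^{2} = \left(\frac{1}{\left(\left(-1\right) \left(- \frac{1}{17}\right) - 1\right) + 8} - 15\right)^{2} = \left(\frac{1}{\left(\frac{1}{17} - 1\right) + 8} - 15\right)^{2} = \left(\frac{1}{- \frac{16}{17} + 8} - 15\right)^{2} = \left(\frac{1}{\frac{120}{17}} - 15\right)^{2} = \left(\frac{17}{120} - 15\right)^{2} = \left(- \frac{1783}{120}\right)^{2} = \frac{3179089}{14400}$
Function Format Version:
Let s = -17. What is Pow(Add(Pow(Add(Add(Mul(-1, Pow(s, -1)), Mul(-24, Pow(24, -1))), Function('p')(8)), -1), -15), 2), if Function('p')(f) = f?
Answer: Rational(3179089, 14400) ≈ 220.77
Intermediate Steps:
Pow(Add(Pow(Add(Add(Mul(-1, Pow(s, -1)), Mul(-24, Pow(24, -1))), Function('p')(8)), -1), -15), 2) = Pow(Add(Pow(Add(Add(Mul(-1, Pow(-17, -1)), Mul(-24, Pow(24, -1))), 8), -1), -15), 2) = Pow(Add(Pow(Add(Add(Mul(-1, Rational(-1, 17)), Mul(-24, Rational(1, 24))), 8), -1), -15), 2) = Pow(Add(Pow(Add(Add(Rational(1, 17), -1), 8), -1), -15), 2) = Pow(Add(Pow(Add(Rational(-16, 17), 8), -1), -15), 2) = Pow(Add(Pow(Rational(120, 17), -1), -15), 2) = Pow(Add(Rational(17, 120), -15), 2) = Pow(Rational(-1783, 120), 2) = Rational(3179089, 14400)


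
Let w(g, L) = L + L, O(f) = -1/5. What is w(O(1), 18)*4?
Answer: 144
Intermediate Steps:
O(f) = -⅕ (O(f) = -1*⅕ = -⅕)
w(g, L) = 2*L
w(O(1), 18)*4 = (2*18)*4 = 36*4 = 144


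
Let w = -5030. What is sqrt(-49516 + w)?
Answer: I*sqrt(54546) ≈ 233.55*I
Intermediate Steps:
sqrt(-49516 + w) = sqrt(-49516 - 5030) = sqrt(-54546) = I*sqrt(54546)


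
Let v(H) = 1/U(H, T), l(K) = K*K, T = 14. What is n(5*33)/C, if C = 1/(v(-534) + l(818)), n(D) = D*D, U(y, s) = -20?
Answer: 72867598155/4 ≈ 1.8217e+10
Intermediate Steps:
l(K) = K**2
v(H) = -1/20 (v(H) = 1/(-20) = -1/20)
n(D) = D**2
C = 20/13382479 (C = 1/(-1/20 + 818**2) = 1/(-1/20 + 669124) = 1/(13382479/20) = 20/13382479 ≈ 1.4945e-6)
n(5*33)/C = (5*33)**2/(20/13382479) = 165**2*(13382479/20) = 27225*(13382479/20) = 72867598155/4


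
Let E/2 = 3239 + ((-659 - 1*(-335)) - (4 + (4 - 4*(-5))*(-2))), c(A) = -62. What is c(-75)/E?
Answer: -31/2959 ≈ -0.010477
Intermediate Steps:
E = 5918 (E = 2*(3239 + ((-659 - 1*(-335)) - (4 + (4 - 4*(-5))*(-2)))) = 2*(3239 + ((-659 + 335) - (4 + (4 + 20)*(-2)))) = 2*(3239 + (-324 - (4 + 24*(-2)))) = 2*(3239 + (-324 - (4 - 48))) = 2*(3239 + (-324 - 1*(-44))) = 2*(3239 + (-324 + 44)) = 2*(3239 - 280) = 2*2959 = 5918)
c(-75)/E = -62/5918 = -62*1/5918 = -31/2959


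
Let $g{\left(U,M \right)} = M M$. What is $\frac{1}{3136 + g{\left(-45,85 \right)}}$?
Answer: $\frac{1}{10361} \approx 9.6516 \cdot 10^{-5}$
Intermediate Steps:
$g{\left(U,M \right)} = M^{2}$
$\frac{1}{3136 + g{\left(-45,85 \right)}} = \frac{1}{3136 + 85^{2}} = \frac{1}{3136 + 7225} = \frac{1}{10361}$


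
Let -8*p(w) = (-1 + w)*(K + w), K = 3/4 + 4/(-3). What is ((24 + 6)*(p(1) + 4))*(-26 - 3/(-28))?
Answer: -21750/7 ≈ -3107.1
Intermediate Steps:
K = -7/12 (K = 3*(1/4) + 4*(-1/3) = 3/4 - 4/3 = -7/12 ≈ -0.58333)
p(w) = -(-1 + w)*(-7/12 + w)/8
((24 + 6)*(p(1) + 4))*(-26 - 3/(-28)) = ((24 + 6)*((-7/96 - 1/8*1**2 + (19/96)*1) + 4))*(-26 - 3/(-28)) = (30*((-7/96 - 1/8*1 + 19/96) + 4))*(-26 - 3*(-1/28)) = (30*((-7/96 - 1/8 + 19/96) + 4))*(-26 + 3/28) = (30*(0 + 4))*(-725/28) = (30*4)*(-725/28) = 120*(-725/28) = -21750/7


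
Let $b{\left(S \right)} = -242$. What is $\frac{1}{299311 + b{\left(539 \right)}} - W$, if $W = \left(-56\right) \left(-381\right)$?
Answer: $- \frac{6380936183}{299069} \approx -21336.0$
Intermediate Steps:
$W = 21336$
$\frac{1}{299311 + b{\left(539 \right)}} - W = \frac{1}{299311 - 242} - 21336 = \frac{1}{299069} - 21336 = - \frac{6380936183}{299069}$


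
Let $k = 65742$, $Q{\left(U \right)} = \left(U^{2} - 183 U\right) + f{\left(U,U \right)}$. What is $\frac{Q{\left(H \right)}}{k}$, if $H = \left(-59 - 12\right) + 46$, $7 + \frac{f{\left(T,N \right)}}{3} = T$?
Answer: $\frac{2552}{32871} \approx 0.077637$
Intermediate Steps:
$f{\left(T,N \right)} = -21 + 3 T$
$H = -25$ ($H = \left(-59 - 12\right) + 46 = -71 + 46 = -25$)
$Q{\left(U \right)} = -21 + U^{2} - 180 U$ ($Q{\left(U \right)} = \left(U^{2} - 183 U\right) + \left(-21 + 3 U\right) = -21 + U^{2} - 180 U$)
$\frac{Q{\left(H \right)}}{k} = \frac{-21 + \left(-25\right)^{2} - -4500}{65742} = \left(-21 + 625 + 4500\right) \frac{1}{65742} = 5104 \cdot \frac{1}{65742} = \frac{2552}{32871}$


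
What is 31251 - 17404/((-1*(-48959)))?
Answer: 1530000305/48959 ≈ 31251.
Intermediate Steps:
31251 - 17404/((-1*(-48959))) = 31251 - 17404/48959 = 1530000305/48959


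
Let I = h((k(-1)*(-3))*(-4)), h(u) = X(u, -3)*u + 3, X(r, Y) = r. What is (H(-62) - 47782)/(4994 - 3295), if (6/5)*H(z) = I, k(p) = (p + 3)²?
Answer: -91719/3398 ≈ -26.992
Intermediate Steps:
k(p) = (3 + p)²
h(u) = 3 + u² (h(u) = u*u + 3 = u² + 3 = 3 + u²)
I = 2307 (I = 3 + (((3 - 1)²*(-3))*(-4))² = 3 + ((2²*(-3))*(-4))² = 3 + ((4*(-3))*(-4))² = 3 + (-12*(-4))² = 3 + 48² = 3 + 2304 = 2307)
H(z) = 3845/2 (H(z) = (⅚)*2307 = 3845/2)
(H(-62) - 47782)/(4994 - 3295) = (3845/2 - 47782)/(4994 - 3295) = -91719/2/1699 = -91719/2*1/1699 = -91719/3398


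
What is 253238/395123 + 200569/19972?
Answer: 84307094323/7891396556 ≈ 10.683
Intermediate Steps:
253238/395123 + 200569/19972 = 84307094323/7891396556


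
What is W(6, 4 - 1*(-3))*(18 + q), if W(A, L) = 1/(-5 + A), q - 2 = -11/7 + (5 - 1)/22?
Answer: 1433/77 ≈ 18.610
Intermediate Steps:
q = 47/77 (q = 2 + (-11/7 + (5 - 1)/22) = 2 + (-11*⅐ + 4*(1/22)) = 2 + (-11/7 + 2/11) = 2 - 107/77 = 47/77 ≈ 0.61039)
W(6, 4 - 1*(-3))*(18 + q) = (18 + 47/77)/(-5 + 6) = (1433/77)/1 = 1*(1433/77) = 1433/77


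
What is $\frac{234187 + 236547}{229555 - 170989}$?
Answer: $\frac{235367}{29283} \approx 8.0377$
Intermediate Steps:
$\frac{234187 + 236547}{229555 - 170989} = \frac{470734}{58566} = 470734 \cdot \frac{1}{58566} = \frac{235367}{29283}$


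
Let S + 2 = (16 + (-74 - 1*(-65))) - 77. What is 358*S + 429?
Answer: -25347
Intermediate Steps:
S = -72 (S = -2 + ((16 + (-74 - 1*(-65))) - 77) = -2 + ((16 + (-74 + 65)) - 77) = -2 + ((16 - 9) - 77) = -2 + (7 - 77) = -2 - 70 = -72)
358*S + 429 = 358*(-72) + 429 = -25776 + 429 = -25347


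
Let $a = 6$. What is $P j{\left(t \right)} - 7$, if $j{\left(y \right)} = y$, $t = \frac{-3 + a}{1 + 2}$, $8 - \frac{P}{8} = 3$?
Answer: $33$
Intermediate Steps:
$P = 40$ ($P = 64 - 24 = 40$)
$t = 1$ ($t = \frac{-3 + 6}{1 + 2} = \frac{3}{3} = 3 \cdot \frac{1}{3} = 1$)
$P j{\left(t \right)} - 7 = 40 \cdot 1 - 7 = 40 - 7 = 33$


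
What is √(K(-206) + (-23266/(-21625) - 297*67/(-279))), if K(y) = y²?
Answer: √764135460757115/134075 ≈ 206.18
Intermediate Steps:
√(K(-206) + (-23266/(-21625) - 297*67/(-279))) = √((-206)² + (-23266/(-21625) - 297*67/(-279))) = √(42436 + (-23266*(-1/21625) - 19899*(-1/279))) = √(42436 + (23266/21625 + 2211/31)) = √(42436 + 48534121/670375) = √(28496567621/670375) = √764135460757115/134075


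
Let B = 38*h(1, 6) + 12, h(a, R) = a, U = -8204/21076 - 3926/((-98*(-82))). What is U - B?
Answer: -1077126065/21170842 ≈ -50.878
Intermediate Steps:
U = -18583965/21170842 (U = -8204*1/21076 - 3926/8036 = -2051/5269 - 3926*1/8036 = -2051/5269 - 1963/4018 = -18583965/21170842 ≈ -0.87781)
B = 50 (B = 38*1 + 12 = 38 + 12 = 50)
U - B = -18583965/21170842 - 1*50 = -18583965/21170842 - 50 = -1077126065/21170842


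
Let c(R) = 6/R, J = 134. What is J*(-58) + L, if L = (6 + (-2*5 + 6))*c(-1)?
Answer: -7784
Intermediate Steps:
L = -12 (L = (6 + (-2*5 + 6))*(6/(-1)) = (6 + (-10 + 6))*(6*(-1)) = (6 - 4)*(-6) = 2*(-6) = -12)
J*(-58) + L = 134*(-58) - 12 = -7772 - 12 = -7784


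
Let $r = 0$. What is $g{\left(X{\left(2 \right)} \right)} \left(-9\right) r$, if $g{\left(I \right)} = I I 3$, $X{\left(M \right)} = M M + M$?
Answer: $0$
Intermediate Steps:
$X{\left(M \right)} = M + M^{2}$ ($X{\left(M \right)} = M^{2} + M = M + M^{2}$)
$g{\left(I \right)} = 3 I^{2}$ ($g{\left(I \right)} = I 3 I = 3 I^{2}$)
$g{\left(X{\left(2 \right)} \right)} \left(-9\right) r = 3 \left(2 \left(1 + 2\right)\right)^{2} \left(-9\right) 0 = 3 \left(2 \cdot 3\right)^{2} \left(-9\right) 0 = 3 \cdot 6^{2} \left(-9\right) 0 = 3 \cdot 36 \left(-9\right) 0 = 108 \left(-9\right) 0 = \left(-972\right) 0 = 0$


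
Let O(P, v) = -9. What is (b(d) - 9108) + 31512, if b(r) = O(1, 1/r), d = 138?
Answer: 22395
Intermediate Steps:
b(r) = -9
(b(d) - 9108) + 31512 = (-9 - 9108) + 31512 = -9117 + 31512 = 22395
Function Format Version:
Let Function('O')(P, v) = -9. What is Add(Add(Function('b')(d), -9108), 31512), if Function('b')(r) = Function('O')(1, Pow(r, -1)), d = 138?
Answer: 22395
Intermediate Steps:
Function('b')(r) = -9
Add(Add(Function('b')(d), -9108), 31512) = Add(Add(-9, -9108), 31512) = Add(-9117, 31512) = 22395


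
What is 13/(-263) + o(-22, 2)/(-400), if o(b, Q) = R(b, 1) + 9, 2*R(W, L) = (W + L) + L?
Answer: -4937/105200 ≈ -0.046930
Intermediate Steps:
R(W, L) = L + W/2 (R(W, L) = ((W + L) + L)/2 = ((L + W) + L)/2 = (W + 2*L)/2 = L + W/2)
o(b, Q) = 10 + b/2 (o(b, Q) = (1 + b/2) + 9 = 10 + b/2)
13/(-263) + o(-22, 2)/(-400) = 13/(-263) + (10 + (1/2)*(-22))/(-400) = 13*(-1/263) + (10 - 11)*(-1/400) = -13/263 - 1*(-1/400) = -13/263 + 1/400 = -4937/105200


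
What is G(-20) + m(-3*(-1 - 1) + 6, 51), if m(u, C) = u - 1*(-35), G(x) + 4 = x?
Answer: 23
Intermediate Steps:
G(x) = -4 + x
m(u, C) = 35 + u (m(u, C) = u + 35 = 35 + u)
G(-20) + m(-3*(-1 - 1) + 6, 51) = (-4 - 20) + (35 + (-3*(-1 - 1) + 6)) = -24 + (35 + (-3*(-2) + 6)) = -24 + (35 + (6 + 6)) = -24 + (35 + 12) = -24 + 47 = 23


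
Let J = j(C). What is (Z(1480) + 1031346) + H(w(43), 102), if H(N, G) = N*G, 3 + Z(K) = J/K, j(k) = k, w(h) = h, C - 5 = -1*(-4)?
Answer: 1532878929/1480 ≈ 1.0357e+6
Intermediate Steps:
C = 9 (C = 5 - 1*(-4) = 5 + 4 = 9)
J = 9
Z(K) = -3 + 9/K
H(N, G) = G*N
(Z(1480) + 1031346) + H(w(43), 102) = ((-3 + 9/1480) + 1031346) + 102*43 = ((-3 + 9*(1/1480)) + 1031346) + 4386 = ((-3 + 9/1480) + 1031346) + 4386 = (-4431/1480 + 1031346) + 4386 = 1526387649/1480 + 4386 = 1532878929/1480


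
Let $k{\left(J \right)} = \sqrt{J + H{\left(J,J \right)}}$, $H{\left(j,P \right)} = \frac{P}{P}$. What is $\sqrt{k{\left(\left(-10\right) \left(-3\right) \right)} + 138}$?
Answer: $\sqrt{138 + \sqrt{31}} \approx 11.982$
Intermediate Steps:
$H{\left(j,P \right)} = 1$
$k{\left(J \right)} = \sqrt{1 + J}$ ($k{\left(J \right)} = \sqrt{J + 1} = \sqrt{1 + J}$)
$\sqrt{k{\left(\left(-10\right) \left(-3\right) \right)} + 138} = \sqrt{\sqrt{1 - -30} + 138} = \sqrt{\sqrt{1 + 30} + 138} = \sqrt{\sqrt{31} + 138} = \sqrt{138 + \sqrt{31}}$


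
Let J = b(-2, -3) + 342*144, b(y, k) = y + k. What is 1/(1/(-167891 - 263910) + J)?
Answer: 431801/21263176642 ≈ 2.0307e-5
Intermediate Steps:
b(y, k) = k + y
J = 49243 (J = (-3 - 2) + 342*144 = -5 + 49248 = 49243)
1/(1/(-167891 - 263910) + J) = 1/(1/(-167891 - 263910) + 49243) = 1/(1/(-431801) + 49243) = 1/(-1/431801 + 49243) = 1/(21263176642/431801) = 431801/21263176642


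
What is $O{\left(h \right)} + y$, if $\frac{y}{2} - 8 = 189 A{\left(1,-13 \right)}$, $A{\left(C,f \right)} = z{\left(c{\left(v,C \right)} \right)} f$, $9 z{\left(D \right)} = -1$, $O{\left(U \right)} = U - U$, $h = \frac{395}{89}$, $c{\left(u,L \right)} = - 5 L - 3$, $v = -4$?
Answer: $562$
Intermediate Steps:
$c{\left(u,L \right)} = -3 - 5 L$
$h = \frac{395}{89}$ ($h = 395 \cdot \frac{1}{89} = \frac{395}{89} \approx 4.4382$)
$O{\left(U \right)} = 0$
$z{\left(D \right)} = - \frac{1}{9}$ ($z{\left(D \right)} = \frac{1}{9} \left(-1\right) = - \frac{1}{9}$)
$A{\left(C,f \right)} = - \frac{f}{9}$
$y = 562$ ($y = 16 + 2 \cdot 189 \left(\left(- \frac{1}{9}\right) \left(-13\right)\right) = 16 + 2 \cdot 189 \cdot \frac{13}{9} = 16 + 2 \cdot 273 = 16 + 546 = 562$)
$O{\left(h \right)} + y = 0 + 562 = 562$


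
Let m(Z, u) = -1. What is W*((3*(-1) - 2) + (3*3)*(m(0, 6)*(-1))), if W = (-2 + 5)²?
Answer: 36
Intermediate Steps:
W = 9 (W = 3² = 9)
W*((3*(-1) - 2) + (3*3)*(m(0, 6)*(-1))) = 9*((3*(-1) - 2) + (3*3)*(-1*(-1))) = 9*((-3 - 2) + 9*1) = 9*(-5 + 9) = 9*4 = 36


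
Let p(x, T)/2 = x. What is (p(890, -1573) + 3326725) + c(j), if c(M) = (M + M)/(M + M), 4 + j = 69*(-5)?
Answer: 3328506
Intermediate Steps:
p(x, T) = 2*x
j = -349 (j = -4 + 69*(-5) = -4 - 345 = -349)
c(M) = 1 (c(M) = (2*M)/((2*M)) = (2*M)*(1/(2*M)) = 1)
(p(890, -1573) + 3326725) + c(j) = (2*890 + 3326725) + 1 = (1780 + 3326725) + 1 = 3328505 + 1 = 3328506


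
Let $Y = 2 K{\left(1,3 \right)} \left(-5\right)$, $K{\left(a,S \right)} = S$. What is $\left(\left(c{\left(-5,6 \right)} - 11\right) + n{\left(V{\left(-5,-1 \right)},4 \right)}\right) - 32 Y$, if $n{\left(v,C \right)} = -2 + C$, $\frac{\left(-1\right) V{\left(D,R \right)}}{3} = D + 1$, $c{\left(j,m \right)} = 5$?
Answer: $956$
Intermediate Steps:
$V{\left(D,R \right)} = -3 - 3 D$ ($V{\left(D,R \right)} = - 3 \left(D + 1\right) = - 3 \left(1 + D\right) = -3 - 3 D$)
$Y = -30$ ($Y = 2 \cdot 3 \left(-5\right) = 6 \left(-5\right) = -30$)
$\left(\left(c{\left(-5,6 \right)} - 11\right) + n{\left(V{\left(-5,-1 \right)},4 \right)}\right) - 32 Y = \left(\left(5 - 11\right) + \left(-2 + 4\right)\right) - -960 = \left(-6 + 2\right) + 960 = -4 + 960 = 956$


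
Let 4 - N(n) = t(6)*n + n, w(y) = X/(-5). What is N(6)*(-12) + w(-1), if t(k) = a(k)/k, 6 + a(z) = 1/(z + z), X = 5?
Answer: -48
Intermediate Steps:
a(z) = -6 + 1/(2*z) (a(z) = -6 + 1/(z + z) = -6 + 1/(2*z))
t(k) = (-6 + 1/(2*k))/k
w(y) = -1 (w(y) = 5/(-5) = 5*(-⅕) = -1)
N(n) = 4 - n/72 (N(n) = 4 - (((½)*(1 - 12*6)/6²)*n + n) = 4 - (((½)*(1/36)*(1 - 72))*n + n) = 4 - (((½)*(1/36)*(-71))*n + n) = 4 - (-71*n/72 + n) = 4 - n/72)
N(6)*(-12) + w(-1) = (4 - 1/72*6)*(-12) - 1 = (4 - 1/12)*(-12) - 1 = (47/12)*(-12) - 1 = -47 - 1 = -48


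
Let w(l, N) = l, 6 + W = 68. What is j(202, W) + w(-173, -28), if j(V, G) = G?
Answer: -111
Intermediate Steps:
W = 62 (W = -6 + 68 = 62)
j(202, W) + w(-173, -28) = 62 - 173 = -111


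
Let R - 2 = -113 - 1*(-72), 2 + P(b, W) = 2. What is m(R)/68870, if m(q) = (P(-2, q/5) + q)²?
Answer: 1521/68870 ≈ 0.022085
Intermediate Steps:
P(b, W) = 0 (P(b, W) = -2 + 2 = 0)
R = -39 (R = 2 + (-113 - 1*(-72)) = 2 + (-113 + 72) = 2 - 41 = -39)
m(q) = q² (m(q) = (0 + q)² = q²)
m(R)/68870 = (-39)²/68870 = 1521*(1/68870) = 1521/68870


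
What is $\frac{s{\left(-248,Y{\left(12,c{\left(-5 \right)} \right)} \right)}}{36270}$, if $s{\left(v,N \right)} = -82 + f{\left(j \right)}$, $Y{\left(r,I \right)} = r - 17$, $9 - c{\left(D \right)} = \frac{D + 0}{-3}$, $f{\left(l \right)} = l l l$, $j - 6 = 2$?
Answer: $\frac{43}{3627} \approx 0.011856$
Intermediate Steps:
$j = 8$ ($j = 6 + 2 = 8$)
$f{\left(l \right)} = l^{3}$ ($f{\left(l \right)} = l^{2} l = l^{3}$)
$c{\left(D \right)} = 9 + \frac{D}{3}$ ($c{\left(D \right)} = 9 - \frac{D + 0}{-3} = 9 - D \left(- \frac{1}{3}\right) = 9 - - \frac{D}{3} = 9 + \frac{D}{3}$)
$Y{\left(r,I \right)} = -17 + r$
$s{\left(v,N \right)} = 430$ ($s{\left(v,N \right)} = -82 + 8^{3} = -82 + 512 = 430$)
$\frac{s{\left(-248,Y{\left(12,c{\left(-5 \right)} \right)} \right)}}{36270} = \frac{430}{36270} = 430 \cdot \frac{1}{36270} = \frac{43}{3627}$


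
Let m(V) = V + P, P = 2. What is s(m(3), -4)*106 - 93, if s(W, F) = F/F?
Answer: 13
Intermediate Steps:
m(V) = 2 + V (m(V) = V + 2 = 2 + V)
s(W, F) = 1
s(m(3), -4)*106 - 93 = 1*106 - 93 = 106 - 93 = 13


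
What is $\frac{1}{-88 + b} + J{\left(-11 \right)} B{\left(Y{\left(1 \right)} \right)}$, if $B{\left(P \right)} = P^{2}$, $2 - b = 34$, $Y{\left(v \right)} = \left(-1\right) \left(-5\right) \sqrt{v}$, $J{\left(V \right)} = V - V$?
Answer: $- \frac{1}{120} \approx -0.0083333$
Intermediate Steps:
$J{\left(V \right)} = 0$
$Y{\left(v \right)} = 5 \sqrt{v}$
$b = -32$ ($b = 2 - 34 = -32$)
$\frac{1}{-88 + b} + J{\left(-11 \right)} B{\left(Y{\left(1 \right)} \right)} = \frac{1}{-88 - 32} + 0 \left(5 \sqrt{1}\right)^{2} = \frac{1}{-120} + 0 \left(5 \cdot 1\right)^{2} = - \frac{1}{120} + 0 \cdot 5^{2} = - \frac{1}{120} + 0 \cdot 25 = - \frac{1}{120} + 0 = - \frac{1}{120}$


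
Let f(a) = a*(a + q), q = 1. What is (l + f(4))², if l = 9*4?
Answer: 3136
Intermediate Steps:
f(a) = a*(1 + a) (f(a) = a*(a + 1) = a*(1 + a))
l = 36
(l + f(4))² = (36 + 4*(1 + 4))² = (36 + 4*5)² = (36 + 20)² = 56² = 3136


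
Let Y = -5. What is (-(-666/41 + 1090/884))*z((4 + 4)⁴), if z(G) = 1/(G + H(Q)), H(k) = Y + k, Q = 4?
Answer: 38861/10601370 ≈ 0.0036657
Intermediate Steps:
H(k) = -5 + k
z(G) = 1/(-1 + G) (z(G) = 1/(G + (-5 + 4)) = 1/(G - 1) = 1/(-1 + G))
(-(-666/41 + 1090/884))*z((4 + 4)⁴) = (-(-666/41 + 1090/884))/(-1 + (4 + 4)⁴) = (-(-666*1/41 + 1090*(1/884)))/(-1 + 8⁴) = (-(-666/41 + 545/442))/(-1 + 4096) = -1*(-272027/18122)/4095 = (272027/18122)*(1/4095) = 38861/10601370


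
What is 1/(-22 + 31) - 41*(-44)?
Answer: 16237/9 ≈ 1804.1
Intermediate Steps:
1/(-22 + 31) - 41*(-44) = 1/9 + 1804 = ⅑ + 1804 = 16237/9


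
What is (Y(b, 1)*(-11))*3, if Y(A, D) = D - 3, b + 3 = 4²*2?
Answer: 66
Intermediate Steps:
b = 29 (b = -3 + 4²*2 = -3 + 16*2 = -3 + 32 = 29)
Y(A, D) = -3 + D
(Y(b, 1)*(-11))*3 = ((-3 + 1)*(-11))*3 = -2*(-11)*3 = 22*3 = 66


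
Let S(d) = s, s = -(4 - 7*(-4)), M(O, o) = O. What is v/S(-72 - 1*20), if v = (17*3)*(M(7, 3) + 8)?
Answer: -765/32 ≈ -23.906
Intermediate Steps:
s = -32 (s = -(4 + 28) = -1*32 = -32)
S(d) = -32
v = 765 (v = (17*3)*(7 + 8) = 51*15 = 765)
v/S(-72 - 1*20) = 765/(-32) = 765*(-1/32) = -765/32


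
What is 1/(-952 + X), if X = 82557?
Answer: 1/81605 ≈ 1.2254e-5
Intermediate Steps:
1/(-952 + X) = 1/(-952 + 82557) = 1/81605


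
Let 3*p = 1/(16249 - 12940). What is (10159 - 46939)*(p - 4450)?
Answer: 541587326740/3309 ≈ 1.6367e+8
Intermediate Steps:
p = 1/9927 (p = 1/(3*(16249 - 12940)) = (1/3)/3309 = (1/3)*(1/3309) = 1/9927 ≈ 0.00010074)
(10159 - 46939)*(p - 4450) = (10159 - 46939)*(1/9927 - 4450) = -36780*(-44175149/9927) = 541587326740/3309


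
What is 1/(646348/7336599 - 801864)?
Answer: -7336599/5882953974188 ≈ -1.2471e-6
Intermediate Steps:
1/(646348/7336599 - 801864) = 1/(-5882953974188/7336599) = -7336599/5882953974188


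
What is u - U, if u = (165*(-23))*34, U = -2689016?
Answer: 2559986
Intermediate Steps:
u = -129030 (u = -3795*34 = -129030)
u - U = -129030 - 1*(-2689016) = -129030 + 2689016 = 2559986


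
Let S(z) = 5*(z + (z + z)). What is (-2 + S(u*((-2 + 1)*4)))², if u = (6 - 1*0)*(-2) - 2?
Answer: 702244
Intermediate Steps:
u = -14 (u = (6 + 0)*(-2) - 2 = 6*(-2) - 2 = -12 - 2 = -14)
S(z) = 15*z (S(z) = 5*(z + 2*z) = 5*(3*z) = 15*z)
(-2 + S(u*((-2 + 1)*4)))² = (-2 + 15*(-14*(-2 + 1)*4))² = (-2 + 15*(-(-14)*4))² = (-2 + 15*(-14*(-4)))² = (-2 + 15*56)² = (-2 + 840)² = 838² = 702244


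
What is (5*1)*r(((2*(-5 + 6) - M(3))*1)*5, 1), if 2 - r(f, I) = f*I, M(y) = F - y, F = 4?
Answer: -15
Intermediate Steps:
M(y) = 4 - y
r(f, I) = 2 - I*f (r(f, I) = 2 - f*I = 2 - I*f)
(5*1)*r(((2*(-5 + 6) - M(3))*1)*5, 1) = (5*1)*(2 - 1*1*((2*(-5 + 6) - (4 - 1*3))*1)*5) = 5*(2 - 1*1*((2*1 - (4 - 3))*1)*5) = 5*(2 - 1*1*((2 - 1*1)*1)*5) = 5*(2 - 1*1*((2 - 1)*1)*5) = 5*(2 - 1*1*(1*1)*5) = 5*(2 - 1*1*1*5) = 5*(2 - 1*1*5) = 5*(2 - 5) = 5*(-3) = -15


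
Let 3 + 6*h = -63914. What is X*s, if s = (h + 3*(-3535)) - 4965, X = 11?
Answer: -1730707/6 ≈ -2.8845e+5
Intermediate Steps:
h = -63917/6 (h = -½ + (⅙)*(-63914) = -½ - 31957/3 = -63917/6 ≈ -10653.)
s = -157337/6 (s = (-63917/6 + 3*(-3535)) - 4965 = (-63917/6 - 10605) - 4965 = -127547/6 - 4965 = -157337/6 ≈ -26223.)
X*s = 11*(-157337/6) = -1730707/6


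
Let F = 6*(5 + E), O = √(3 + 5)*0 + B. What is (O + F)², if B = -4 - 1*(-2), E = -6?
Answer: 64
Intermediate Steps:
B = -2 (B = -4 + 2 = -2)
O = -2 (O = √(3 + 5)*0 - 2 = √8*0 - 2 = (2*√2)*0 - 2 = 0 - 2 = -2)
F = -6 (F = 6*(5 - 6) = 6*(-1) = -6)
(O + F)² = (-2 - 6)² = (-8)² = 64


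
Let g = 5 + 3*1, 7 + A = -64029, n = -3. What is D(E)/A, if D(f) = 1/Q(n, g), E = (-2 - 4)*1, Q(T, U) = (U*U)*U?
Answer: -1/32786432 ≈ -3.0500e-8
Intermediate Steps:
A = -64036 (A = -7 - 64029 = -64036)
g = 8 (g = 5 + 3 = 8)
Q(T, U) = U³ (Q(T, U) = U²*U = U³)
E = -6 (E = -6*1 = -6)
D(f) = 1/512 (D(f) = 1/(8³) = 1/512)
D(E)/A = (1/512)/(-64036) = (1/512)*(-1/64036) = -1/32786432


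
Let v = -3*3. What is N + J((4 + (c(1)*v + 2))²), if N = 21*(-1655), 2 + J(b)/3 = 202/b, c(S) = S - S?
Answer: -208465/6 ≈ -34744.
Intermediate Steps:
c(S) = 0
v = -9
J(b) = -6 + 606/b (J(b) = -6 + 3*(202/b) = -6 + 606/b)
N = -34755
N + J((4 + (c(1)*v + 2))²) = -34755 + (-6 + 606/((4 + (0*(-9) + 2))²)) = -34755 + (-6 + 606/((4 + (0 + 2))²)) = -34755 + (-6 + 606/((4 + 2)²)) = -34755 + (-6 + 606/(6²)) = -34755 + (-6 + 606/36) = -34755 + (-6 + 606*(1/36)) = -34755 + (-6 + 101/6) = -34755 + 65/6 = -208465/6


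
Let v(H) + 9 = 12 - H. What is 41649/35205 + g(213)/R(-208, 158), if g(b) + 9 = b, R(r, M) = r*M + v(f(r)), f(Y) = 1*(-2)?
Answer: 151262519/128533455 ≈ 1.1768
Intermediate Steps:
f(Y) = -2
v(H) = 3 - H (v(H) = -9 + (12 - H) = 3 - H)
R(r, M) = 5 + M*r (R(r, M) = r*M + (3 - 1*(-2)) = M*r + (3 + 2) = M*r + 5 = 5 + M*r)
g(b) = -9 + b
41649/35205 + g(213)/R(-208, 158) = 41649/35205 + (-9 + 213)/(5 + 158*(-208)) = 41649*(1/35205) + 204/(5 - 32864) = 13883/11735 + 204/(-32859) = 13883/11735 + 204*(-1/32859) = 13883/11735 - 68/10953 = 151262519/128533455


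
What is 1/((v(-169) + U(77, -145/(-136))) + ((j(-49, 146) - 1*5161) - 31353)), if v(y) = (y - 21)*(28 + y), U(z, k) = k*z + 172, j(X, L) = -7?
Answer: -136/1288859 ≈ -0.00010552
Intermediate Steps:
U(z, k) = 172 + k*z
v(y) = (-21 + y)*(28 + y)
1/((v(-169) + U(77, -145/(-136))) + ((j(-49, 146) - 1*5161) - 31353)) = 1/(((-588 + (-169)² + 7*(-169)) + (172 - 145/(-136)*77)) + ((-7 - 1*5161) - 31353)) = 1/(((-588 + 28561 - 1183) + (172 - 145*(-1/136)*77)) + ((-7 - 5161) - 31353)) = 1/((26790 + (172 + (145/136)*77)) + (-5168 - 31353)) = 1/((26790 + (172 + 11165/136)) - 36521) = 1/((26790 + 34557/136) - 36521) = 1/(3677997/136 - 36521) = 1/(-1288859/136) = -136/1288859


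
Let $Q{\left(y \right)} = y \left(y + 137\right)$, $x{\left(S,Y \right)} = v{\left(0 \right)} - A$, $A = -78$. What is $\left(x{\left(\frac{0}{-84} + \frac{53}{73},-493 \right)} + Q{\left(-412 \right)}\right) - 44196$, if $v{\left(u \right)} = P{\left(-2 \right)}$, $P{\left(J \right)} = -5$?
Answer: $69177$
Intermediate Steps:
$v{\left(u \right)} = -5$
$x{\left(S,Y \right)} = 73$ ($x{\left(S,Y \right)} = -5 - -78 = -5 + 78 = 73$)
$Q{\left(y \right)} = y \left(137 + y\right)$
$\left(x{\left(\frac{0}{-84} + \frac{53}{73},-493 \right)} + Q{\left(-412 \right)}\right) - 44196 = \left(73 - 412 \left(137 - 412\right)\right) - 44196 = \left(73 - -113300\right) - 44196 = \left(73 + 113300\right) - 44196 = 113373 - 44196 = 69177$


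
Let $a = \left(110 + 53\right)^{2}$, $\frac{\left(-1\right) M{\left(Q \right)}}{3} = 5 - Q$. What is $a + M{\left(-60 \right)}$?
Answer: $26374$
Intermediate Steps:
$M{\left(Q \right)} = -15 + 3 Q$ ($M{\left(Q \right)} = - 3 \left(5 - Q\right) = -15 + 3 Q$)
$a = 26569$ ($a = 163^{2} = 26569$)
$a + M{\left(-60 \right)} = 26569 + \left(-15 + 3 \left(-60\right)\right) = 26569 - 195 = 26374$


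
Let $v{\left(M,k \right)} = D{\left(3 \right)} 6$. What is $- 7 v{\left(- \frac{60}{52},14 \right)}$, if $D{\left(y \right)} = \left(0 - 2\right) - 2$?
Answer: $168$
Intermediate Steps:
$D{\left(y \right)} = -4$ ($D{\left(y \right)} = -2 - 2 = -4$)
$v{\left(M,k \right)} = -24$ ($v{\left(M,k \right)} = \left(-4\right) 6 = -24$)
$- 7 v{\left(- \frac{60}{52},14 \right)} = \left(-7\right) \left(-24\right) = 168$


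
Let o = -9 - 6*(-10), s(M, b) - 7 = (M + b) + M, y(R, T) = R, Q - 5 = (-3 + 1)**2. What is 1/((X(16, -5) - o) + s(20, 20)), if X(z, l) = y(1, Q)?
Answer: 1/17 ≈ 0.058824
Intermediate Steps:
Q = 9 (Q = 5 + (-3 + 1)**2 = 5 + (-2)**2 = 5 + 4 = 9)
s(M, b) = 7 + b + 2*M (s(M, b) = 7 + ((M + b) + M) = 7 + (b + 2*M) = 7 + b + 2*M)
X(z, l) = 1
o = 51 (o = -9 + 60 = 51)
1/((X(16, -5) - o) + s(20, 20)) = 1/((1 - 1*51) + (7 + 20 + 2*20)) = 1/((1 - 51) + (7 + 20 + 40)) = 1/(-50 + 67) = 1/17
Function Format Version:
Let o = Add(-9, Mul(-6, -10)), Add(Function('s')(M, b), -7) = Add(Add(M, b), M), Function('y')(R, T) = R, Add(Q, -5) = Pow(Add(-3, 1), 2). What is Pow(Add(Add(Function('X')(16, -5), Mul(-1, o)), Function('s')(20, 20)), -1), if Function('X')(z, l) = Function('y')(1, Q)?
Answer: Rational(1, 17) ≈ 0.058824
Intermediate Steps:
Q = 9 (Q = Add(5, Pow(Add(-3, 1), 2)) = Add(5, Pow(-2, 2)) = Add(5, 4) = 9)
Function('s')(M, b) = Add(7, b, Mul(2, M)) (Function('s')(M, b) = Add(7, Add(Add(M, b), M)) = Add(7, Add(b, Mul(2, M))) = Add(7, b, Mul(2, M)))
Function('X')(z, l) = 1
o = 51 (o = Add(-9, 60) = 51)
Pow(Add(Add(Function('X')(16, -5), Mul(-1, o)), Function('s')(20, 20)), -1) = Pow(Add(Add(1, Mul(-1, 51)), Add(7, 20, Mul(2, 20))), -1) = Pow(Add(Add(1, -51), Add(7, 20, 40)), -1) = Pow(Add(-50, 67), -1) = Pow(17, -1) = Rational(1, 17)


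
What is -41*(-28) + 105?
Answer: 1253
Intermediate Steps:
-41*(-28) + 105 = 1148 + 105 = 1253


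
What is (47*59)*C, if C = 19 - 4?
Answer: 41595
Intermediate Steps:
C = 15
(47*59)*C = (47*59)*15 = 2773*15 = 41595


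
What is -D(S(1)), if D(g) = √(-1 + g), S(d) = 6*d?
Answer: -√5 ≈ -2.2361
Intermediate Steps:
-D(S(1)) = -√(-1 + 6*1) = -√(-1 + 6) = -√5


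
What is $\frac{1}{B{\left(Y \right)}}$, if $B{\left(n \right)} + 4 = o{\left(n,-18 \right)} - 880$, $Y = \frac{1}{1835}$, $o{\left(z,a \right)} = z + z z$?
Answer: $- \frac{3367225}{2976625064} \approx -0.0011312$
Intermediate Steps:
$o{\left(z,a \right)} = z + z^{2}$
$Y = \frac{1}{1835} \approx 0.00054496$
$B{\left(n \right)} = -884 + n \left(1 + n\right)$ ($B{\left(n \right)} = -4 + \left(n \left(1 + n\right) - 880\right) = -4 + \left(-880 + n \left(1 + n\right)\right) = -884 + n \left(1 + n\right)$)
$\frac{1}{B{\left(Y \right)}} = \frac{1}{-884 + \frac{1 + \frac{1}{1835}}{1835}} = \frac{1}{-884 + \frac{1}{1835} \cdot \frac{1836}{1835}} = \frac{1}{-884 + \frac{1836}{3367225}} = \frac{1}{- \frac{2976625064}{3367225}} = - \frac{3367225}{2976625064}$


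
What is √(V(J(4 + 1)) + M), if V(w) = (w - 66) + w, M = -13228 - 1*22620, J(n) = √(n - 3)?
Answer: √(-35914 + 2*√2) ≈ 189.5*I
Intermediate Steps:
J(n) = √(-3 + n)
M = -35848 (M = -13228 - 22620 = -35848)
V(w) = -66 + 2*w (V(w) = (-66 + w) + w = -66 + 2*w)
√(V(J(4 + 1)) + M) = √((-66 + 2*√(-3 + (4 + 1))) - 35848) = √((-66 + 2*√(-3 + 5)) - 35848) = √((-66 + 2*√2) - 35848) = √(-35914 + 2*√2)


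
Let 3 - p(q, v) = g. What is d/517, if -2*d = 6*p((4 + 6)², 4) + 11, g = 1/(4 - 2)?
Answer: -13/517 ≈ -0.025145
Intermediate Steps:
g = ½ (g = 1/2 = ½ ≈ 0.50000)
p(q, v) = 5/2 (p(q, v) = 3 - 1*½ = 3 - ½ = 5/2)
d = -13 (d = -(6*(5/2) + 11)/2 = -(15 + 11)/2 = -½*26 = -13)
d/517 = -13/517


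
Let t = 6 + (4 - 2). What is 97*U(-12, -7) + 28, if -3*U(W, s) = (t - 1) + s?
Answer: 28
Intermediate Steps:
t = 8 (t = 6 + 2 = 8)
U(W, s) = -7/3 - s/3 (U(W, s) = -((8 - 1) + s)/3 = -(7 + s)/3 = -7/3 - s/3)
97*U(-12, -7) + 28 = 97*(-7/3 - 1/3*(-7)) + 28 = 97*(-7/3 + 7/3) + 28 = 97*0 + 28 = 0 + 28 = 28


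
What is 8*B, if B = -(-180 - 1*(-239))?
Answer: -472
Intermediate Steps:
B = -59 (B = -(-180 + 239) = -1*59 = -59)
8*B = 8*(-59) = -472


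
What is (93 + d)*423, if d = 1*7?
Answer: 42300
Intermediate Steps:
d = 7
(93 + d)*423 = (93 + 7)*423 = 100*423 = 42300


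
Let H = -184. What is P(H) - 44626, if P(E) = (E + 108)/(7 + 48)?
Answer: -2454506/55 ≈ -44627.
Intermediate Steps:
P(E) = 108/55 + E/55 (P(E) = (108 + E)/55 = (108 + E)*(1/55) = 108/55 + E/55)
P(H) - 44626 = (108/55 + (1/55)*(-184)) - 44626 = (108/55 - 184/55) - 44626 = -76/55 - 44626 = -2454506/55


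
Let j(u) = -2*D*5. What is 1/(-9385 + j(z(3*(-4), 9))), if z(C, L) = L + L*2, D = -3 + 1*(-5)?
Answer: -1/9305 ≈ -0.00010747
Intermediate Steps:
D = -8 (D = -3 - 5 = -8)
z(C, L) = 3*L (z(C, L) = L + 2*L = 3*L)
j(u) = 80 (j(u) = -2*(-8)*5 = 16*5 = 80)
1/(-9385 + j(z(3*(-4), 9))) = 1/(-9385 + 80) = 1/(-9305) = -1/9305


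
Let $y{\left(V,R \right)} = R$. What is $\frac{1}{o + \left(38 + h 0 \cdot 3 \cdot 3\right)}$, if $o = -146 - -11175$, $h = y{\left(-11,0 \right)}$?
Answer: $\frac{1}{11067} \approx 9.0359 \cdot 10^{-5}$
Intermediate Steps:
$h = 0$
$o = 11029$ ($o = -146 + 11175 = 11029$)
$\frac{1}{o + \left(38 + h 0 \cdot 3 \cdot 3\right)} = \frac{1}{11029 + \left(38 + 0 \cdot 0 \cdot 3 \cdot 3\right)} = \frac{1}{11029 + \left(38 + 0 \cdot 0 \cdot 3\right)} = \frac{1}{11029 + \left(38 + 0 \cdot 0\right)} = \frac{1}{11029 + \left(38 + 0\right)} = \frac{1}{11029 + 38} = \frac{1}{11067}$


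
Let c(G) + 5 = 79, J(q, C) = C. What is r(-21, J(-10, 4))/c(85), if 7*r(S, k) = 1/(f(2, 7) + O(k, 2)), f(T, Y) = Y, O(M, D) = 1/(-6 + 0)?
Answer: 3/10619 ≈ 0.00028251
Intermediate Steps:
O(M, D) = -⅙ (O(M, D) = 1/(-6) = -⅙)
c(G) = 74 (c(G) = -5 + 79 = 74)
r(S, k) = 6/287 (r(S, k) = 1/(7*(7 - ⅙)) = 1/(7*(41/6)) = (⅐)*(6/41) = 6/287)
r(-21, J(-10, 4))/c(85) = (6/287)/74 = (6/287)*(1/74) = 3/10619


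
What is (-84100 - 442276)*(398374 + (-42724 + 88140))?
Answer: -233600405040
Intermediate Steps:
(-84100 - 442276)*(398374 + (-42724 + 88140)) = -526376*(398374 + 45416) = -526376*443790 = -233600405040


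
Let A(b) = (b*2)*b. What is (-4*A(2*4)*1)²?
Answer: 262144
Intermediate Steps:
A(b) = 2*b² (A(b) = (2*b)*b = 2*b²)
(-4*A(2*4)*1)² = (-8*(2*4)²*1)² = (-8*8²*1)² = (-8*64*1)² = (-4*128*1)² = (-512*1)² = (-512)² = 262144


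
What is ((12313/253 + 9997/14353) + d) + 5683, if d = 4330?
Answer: 36539554747/3631309 ≈ 10062.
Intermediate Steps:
((12313/253 + 9997/14353) + d) + 5683 = ((12313/253 + 9997/14353) + 4330) + 5683 = (179257730/3631309 + 4330) + 5683 = 15902825700/3631309 + 5683 = 36539554747/3631309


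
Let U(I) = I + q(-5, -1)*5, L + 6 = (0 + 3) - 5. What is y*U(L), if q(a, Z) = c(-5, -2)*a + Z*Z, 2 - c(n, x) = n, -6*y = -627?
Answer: -18601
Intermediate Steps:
y = 209/2 (y = -1/6*(-627) = 209/2 ≈ 104.50)
c(n, x) = 2 - n
L = -8 (L = -6 + ((0 + 3) - 5) = -6 + (3 - 5) = -6 - 2 = -8)
q(a, Z) = Z**2 + 7*a (q(a, Z) = (2 - 1*(-5))*a + Z*Z = (2 + 5)*a + Z**2 = 7*a + Z**2 = Z**2 + 7*a)
U(I) = -170 + I (U(I) = I + ((-1)**2 + 7*(-5))*5 = I + (1 - 35)*5 = I - 34*5 = I - 170 = -170 + I)
y*U(L) = 209*(-170 - 8)/2 = (209/2)*(-178) = -18601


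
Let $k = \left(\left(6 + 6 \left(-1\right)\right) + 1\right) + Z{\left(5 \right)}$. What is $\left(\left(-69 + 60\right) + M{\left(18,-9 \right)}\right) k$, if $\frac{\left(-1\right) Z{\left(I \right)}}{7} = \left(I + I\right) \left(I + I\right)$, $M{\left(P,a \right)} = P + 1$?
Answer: $-6990$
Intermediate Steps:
$M{\left(P,a \right)} = 1 + P$
$Z{\left(I \right)} = - 28 I^{2}$ ($Z{\left(I \right)} = - 7 \left(I + I\right) \left(I + I\right) = - 7 \cdot 2 I 2 I = - 7 \cdot 4 I^{2} = - 28 I^{2}$)
$k = -699$ ($k = \left(\left(6 + 6 \left(-1\right)\right) + 1\right) - 28 \cdot 5^{2} = \left(\left(6 - 6\right) + 1\right) - 700 = \left(0 + 1\right) - 700 = 1 - 700 = -699$)
$\left(\left(-69 + 60\right) + M{\left(18,-9 \right)}\right) k = \left(\left(-69 + 60\right) + \left(1 + 18\right)\right) \left(-699\right) = \left(-9 + 19\right) \left(-699\right) = 10 \left(-699\right) = -6990$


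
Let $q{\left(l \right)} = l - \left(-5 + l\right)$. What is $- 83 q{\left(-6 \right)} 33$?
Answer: $-13695$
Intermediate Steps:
$q{\left(l \right)} = 5$
$- 83 q{\left(-6 \right)} 33 = \left(-83\right) 5 \cdot 33 = \left(-415\right) 33 = -13695$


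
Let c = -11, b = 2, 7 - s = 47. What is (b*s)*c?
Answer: 880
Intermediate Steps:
s = -40 (s = 7 - 1*47 = 7 - 47 = -40)
(b*s)*c = (2*(-40))*(-11) = -80*(-11) = 880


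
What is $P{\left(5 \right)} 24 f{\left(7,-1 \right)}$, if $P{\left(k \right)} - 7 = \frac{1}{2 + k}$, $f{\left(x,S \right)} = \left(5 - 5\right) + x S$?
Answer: $-1200$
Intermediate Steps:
$f{\left(x,S \right)} = S x$ ($f{\left(x,S \right)} = 0 + S x = S x$)
$P{\left(k \right)} = 7 + \frac{1}{2 + k}$
$P{\left(5 \right)} 24 f{\left(7,-1 \right)} = \frac{15 + 7 \cdot 5}{2 + 5} \cdot 24 \left(\left(-1\right) 7\right) = \frac{15 + 35}{7} \cdot 24 \left(-7\right) = \frac{1}{7} \cdot 50 \cdot 24 \left(-7\right) = \frac{50}{7} \cdot 24 \left(-7\right) = \frac{1200}{7} \left(-7\right) = -1200$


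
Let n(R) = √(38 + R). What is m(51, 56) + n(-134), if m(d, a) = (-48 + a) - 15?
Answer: -7 + 4*I*√6 ≈ -7.0 + 9.798*I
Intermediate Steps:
m(d, a) = -63 + a
m(51, 56) + n(-134) = (-63 + 56) + √(38 - 134) = -7 + √(-96) = -7 + 4*I*√6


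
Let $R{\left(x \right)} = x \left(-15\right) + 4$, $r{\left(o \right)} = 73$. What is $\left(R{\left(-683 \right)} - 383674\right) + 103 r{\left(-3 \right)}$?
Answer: $-365906$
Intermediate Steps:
$R{\left(x \right)} = 4 - 15 x$ ($R{\left(x \right)} = - 15 x + 4 = 4 - 15 x$)
$\left(R{\left(-683 \right)} - 383674\right) + 103 r{\left(-3 \right)} = \left(\left(4 - -10245\right) - 383674\right) + 103 \cdot 73 = \left(\left(4 + 10245\right) - 383674\right) + 7519 = \left(10249 - 383674\right) + 7519 = -373425 + 7519 = -365906$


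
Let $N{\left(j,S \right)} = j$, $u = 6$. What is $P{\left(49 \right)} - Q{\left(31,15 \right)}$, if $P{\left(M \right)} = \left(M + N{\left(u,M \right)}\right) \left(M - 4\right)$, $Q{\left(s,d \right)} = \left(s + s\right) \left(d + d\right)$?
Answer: $615$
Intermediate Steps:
$Q{\left(s,d \right)} = 4 d s$ ($Q{\left(s,d \right)} = 2 s 2 d = 4 d s$)
$P{\left(M \right)} = \left(-4 + M\right) \left(6 + M\right)$ ($P{\left(M \right)} = \left(M + 6\right) \left(M - 4\right) = \left(6 + M\right) \left(-4 + M\right) = \left(-4 + M\right) \left(6 + M\right)$)
$P{\left(49 \right)} - Q{\left(31,15 \right)} = \left(-24 + 49^{2} + 2 \cdot 49\right) - 4 \cdot 15 \cdot 31 = \left(-24 + 2401 + 98\right) - 1860 = 2475 - 1860 = 615$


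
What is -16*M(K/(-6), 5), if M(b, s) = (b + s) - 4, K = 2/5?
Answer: -224/15 ≈ -14.933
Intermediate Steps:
K = 2/5 (K = 2*(1/5) = 2/5 ≈ 0.40000)
M(b, s) = -4 + b + s
-16*M(K/(-6), 5) = -16*(-4 + (2/5)/(-6) + 5) = -16*(-4 + (2/5)*(-1/6) + 5) = -16*(-4 - 1/15 + 5) = -16*14/15 = -224/15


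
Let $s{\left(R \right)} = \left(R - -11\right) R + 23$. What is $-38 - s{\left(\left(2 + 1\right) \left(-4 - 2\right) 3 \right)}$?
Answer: $-2383$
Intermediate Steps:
$s{\left(R \right)} = 23 + R \left(11 + R\right)$ ($s{\left(R \right)} = \left(R + 11\right) R + 23 = \left(11 + R\right) R + 23 = R \left(11 + R\right) + 23 = 23 + R \left(11 + R\right)$)
$-38 - s{\left(\left(2 + 1\right) \left(-4 - 2\right) 3 \right)} = -38 - \left(23 + \left(\left(2 + 1\right) \left(-4 - 2\right) 3\right)^{2} + 11 \left(2 + 1\right) \left(-4 - 2\right) 3\right) = -38 - \left(23 + \left(3 \left(\left(-6\right) 3\right)\right)^{2} + 11 \cdot 3 \left(\left(-6\right) 3\right)\right) = -38 - \left(23 + \left(3 \left(-18\right)\right)^{2} + 11 \cdot 3 \left(-18\right)\right) = -38 - \left(23 + \left(-54\right)^{2} + 11 \left(-54\right)\right) = -38 - \left(23 + 2916 - 594\right) = -38 - 2345 = -2383$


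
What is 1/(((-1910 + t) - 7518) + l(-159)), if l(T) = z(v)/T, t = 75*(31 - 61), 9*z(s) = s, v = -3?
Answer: -477/5570405 ≈ -8.5631e-5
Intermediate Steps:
z(s) = s/9
t = -2250 (t = 75*(-30) = -2250)
l(T) = -1/(3*T) (l(T) = ((⅑)*(-3))/T = -1/(3*T))
1/(((-1910 + t) - 7518) + l(-159)) = 1/(((-1910 - 2250) - 7518) - ⅓/(-159)) = 1/((-4160 - 7518) - ⅓*(-1/159)) = 1/(-11678 + 1/477) = 1/(-5570405/477) = -477/5570405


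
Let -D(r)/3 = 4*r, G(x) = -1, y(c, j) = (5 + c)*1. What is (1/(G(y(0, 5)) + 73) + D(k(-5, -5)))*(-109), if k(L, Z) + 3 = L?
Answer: -753517/72 ≈ -10466.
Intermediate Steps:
y(c, j) = 5 + c
k(L, Z) = -3 + L
D(r) = -12*r
(1/(G(y(0, 5)) + 73) + D(k(-5, -5)))*(-109) = (1/(-1 + 73) - 12*(-3 - 5))*(-109) = (1/72 - 12*(-8))*(-109) = (1/72 + 96)*(-109) = (6913/72)*(-109) = -753517/72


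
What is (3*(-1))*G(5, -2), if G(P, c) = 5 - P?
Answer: 0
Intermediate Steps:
(3*(-1))*G(5, -2) = (3*(-1))*(5 - 1*5) = -3*(5 - 5) = -3*0 = 0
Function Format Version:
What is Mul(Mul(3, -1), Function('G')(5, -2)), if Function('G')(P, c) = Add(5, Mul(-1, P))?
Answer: 0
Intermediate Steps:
Mul(Mul(3, -1), Function('G')(5, -2)) = Mul(Mul(3, -1), Add(5, Mul(-1, 5))) = Mul(-3, Add(5, -5)) = Mul(-3, 0) = 0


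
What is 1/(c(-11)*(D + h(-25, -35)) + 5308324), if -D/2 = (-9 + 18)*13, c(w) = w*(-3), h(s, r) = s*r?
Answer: 1/5329477 ≈ 1.8764e-7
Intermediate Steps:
h(s, r) = r*s
c(w) = -3*w
D = -234 (D = -2*(-9 + 18)*13 = -18*13 = -2*117 = -234)
1/(c(-11)*(D + h(-25, -35)) + 5308324) = 1/((-3*(-11))*(-234 - 35*(-25)) + 5308324) = 1/(33*(-234 + 875) + 5308324) = 1/(33*641 + 5308324) = 1/(21153 + 5308324) = 1/5329477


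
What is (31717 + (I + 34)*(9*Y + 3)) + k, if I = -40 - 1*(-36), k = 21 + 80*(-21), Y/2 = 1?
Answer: 30688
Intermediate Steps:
Y = 2 (Y = 2*1 = 2)
k = -1659 (k = 21 - 1680 = -1659)
I = -4 (I = -40 + 36 = -4)
(31717 + (I + 34)*(9*Y + 3)) + k = (31717 + (-4 + 34)*(9*2 + 3)) - 1659 = (31717 + 30*(18 + 3)) - 1659 = (31717 + 30*21) - 1659 = (31717 + 630) - 1659 = 32347 - 1659 = 30688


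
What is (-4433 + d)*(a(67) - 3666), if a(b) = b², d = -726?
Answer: -4245857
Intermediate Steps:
(-4433 + d)*(a(67) - 3666) = (-4433 - 726)*(67² - 3666) = -5159*(4489 - 3666) = -5159*823 = -4245857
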